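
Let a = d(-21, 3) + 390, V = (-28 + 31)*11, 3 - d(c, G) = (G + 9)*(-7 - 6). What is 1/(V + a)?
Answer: 1/582 ≈ 0.0017182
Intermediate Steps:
d(c, G) = 120 + 13*G (d(c, G) = 3 - (G + 9)*(-7 - 6) = 3 - (9 + G)*(-13) = 3 - (-117 - 13*G) = 3 + (117 + 13*G) = 120 + 13*G)
V = 33 (V = 3*11 = 33)
a = 549 (a = (120 + 13*3) + 390 = (120 + 39) + 390 = 159 + 390 = 549)
1/(V + a) = 1/(33 + 549) = 1/582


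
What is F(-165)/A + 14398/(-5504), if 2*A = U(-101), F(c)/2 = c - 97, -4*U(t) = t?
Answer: -12263483/277952 ≈ -44.121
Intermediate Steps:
U(t) = -t/4
F(c) = -194 + 2*c (F(c) = 2*(c - 97) = 2*(-97 + c) = -194 + 2*c)
A = 101/8 (A = (-1/4*(-101))/2 = (1/2)*(101/4) = 101/8 ≈ 12.625)
F(-165)/A + 14398/(-5504) = (-194 + 2*(-165))/(101/8) + 14398/(-5504) = (-194 - 330)*(8/101) + 14398*(-1/5504) = -524*8/101 - 7199/2752 = -4192/101 - 7199/2752 = -12263483/277952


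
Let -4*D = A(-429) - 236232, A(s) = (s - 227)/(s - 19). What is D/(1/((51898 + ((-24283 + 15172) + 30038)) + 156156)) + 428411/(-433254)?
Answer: 328099900866951569/24262224 ≈ 1.3523e+10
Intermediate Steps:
A(s) = (-227 + s)/(-19 + s)
D = 6614455/112 (D = -((-227 - 429)/(-19 - 429) - 236232)/4 = -(-656/(-448) - 236232)/4 = -(-1/448*(-656) - 236232)/4 = -(41/28 - 236232)/4 = -1/4*(-6614455/28) = 6614455/112 ≈ 59058.)
D/(1/((51898 + ((-24283 + 15172) + 30038)) + 156156)) + 428411/(-433254) = 6614455/(112*(1/((51898 + ((-24283 + 15172) + 30038)) + 156156))) + 428411/(-433254) = 6614455/(112*(1/((51898 + (-9111 + 30038)) + 156156))) + 428411*(-1/433254) = 6614455/(112*(1/((51898 + 20927) + 156156))) - 428411/433254 = 6614455/(112*(1/(72825 + 156156))) - 428411/433254 = 6614455/(112*(1/228981)) - 428411/433254 = (6614455/112)*228981 - 428411/433254 = 1514584520355/112 - 428411/433254 = 328099900866951569/24262224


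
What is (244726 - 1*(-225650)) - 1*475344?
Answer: -4968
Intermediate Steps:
(244726 - 1*(-225650)) - 1*475344 = (244726 + 225650) - 475344 = 470376 - 475344 = -4968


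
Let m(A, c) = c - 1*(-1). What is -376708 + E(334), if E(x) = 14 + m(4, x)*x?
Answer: -264804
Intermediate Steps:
m(A, c) = 1 + c (m(A, c) = c + 1 = 1 + c)
E(x) = 14 + x*(1 + x) (E(x) = 14 + (1 + x)*x = 14 + x*(1 + x))
-376708 + E(334) = -376708 + (14 + 334*(1 + 334)) = -376708 + (14 + 334*335) = -376708 + (14 + 111890) = -376708 + 111904 = -264804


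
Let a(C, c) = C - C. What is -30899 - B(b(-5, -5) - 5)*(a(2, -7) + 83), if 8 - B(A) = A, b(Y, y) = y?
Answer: -32393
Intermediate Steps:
B(A) = 8 - A
a(C, c) = 0
-30899 - B(b(-5, -5) - 5)*(a(2, -7) + 83) = -30899 - (8 - (-5 - 5))*(0 + 83) = -30899 - (8 - 1*(-10))*83 = -30899 - (8 + 10)*83 = -30899 - 18*83 = -30899 - 1*1494 = -30899 - 1494 = -32393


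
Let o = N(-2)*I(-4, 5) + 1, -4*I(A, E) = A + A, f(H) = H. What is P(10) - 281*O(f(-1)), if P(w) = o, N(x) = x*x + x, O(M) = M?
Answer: 286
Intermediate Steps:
N(x) = x + x**2 (N(x) = x**2 + x = x + x**2)
I(A, E) = -A/2 (I(A, E) = -(A + A)/4 = -A/2)
o = 5 (o = (-2*(1 - 2))*(-1/2*(-4)) + 1 = -2*(-1)*2 + 1 = 2*2 + 1 = 4 + 1 = 5)
P(w) = 5
P(10) - 281*O(f(-1)) = 5 - 281*(-1) = 5 + 281 = 286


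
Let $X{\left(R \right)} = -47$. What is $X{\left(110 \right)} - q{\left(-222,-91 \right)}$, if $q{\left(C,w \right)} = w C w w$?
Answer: $-167292809$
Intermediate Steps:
$q{\left(C,w \right)} = C w^{3}$ ($q{\left(C,w \right)} = C w^{2} w = C w^{3}$)
$X{\left(110 \right)} - q{\left(-222,-91 \right)} = -47 - - 222 \left(-91\right)^{3} = -47 - \left(-222\right) \left(-753571\right) = -47 - 167292762 = -167292809$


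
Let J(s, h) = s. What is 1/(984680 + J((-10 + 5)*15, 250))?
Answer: 1/984605 ≈ 1.0156e-6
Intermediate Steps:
1/(984680 + J((-10 + 5)*15, 250)) = 1/(984680 + (-10 + 5)*15) = 1/(984680 - 5*15) = 1/(984680 - 75) = 1/984605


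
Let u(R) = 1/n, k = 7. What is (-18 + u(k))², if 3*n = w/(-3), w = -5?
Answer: 6561/25 ≈ 262.44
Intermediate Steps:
n = 5/9 (n = (-5/(-3))/3 = (-5*(-⅓))/3 = (⅓)*(5/3) = 5/9 ≈ 0.55556)
u(R) = 9/5 (u(R) = 1/(5/9) = 9/5)
(-18 + u(k))² = (-18 + 9/5)² = (-81/5)² = 6561/25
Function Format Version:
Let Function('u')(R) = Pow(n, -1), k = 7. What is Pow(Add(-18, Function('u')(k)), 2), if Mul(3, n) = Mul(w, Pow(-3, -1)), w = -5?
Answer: Rational(6561, 25) ≈ 262.44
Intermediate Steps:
n = Rational(5, 9) (n = Mul(Rational(1, 3), Mul(-5, Pow(-3, -1))) = Mul(Rational(1, 3), Mul(-5, Rational(-1, 3))) = Mul(Rational(1, 3), Rational(5, 3)) = Rational(5, 9) ≈ 0.55556)
Function('u')(R) = Rational(9, 5) (Function('u')(R) = Pow(Rational(5, 9), -1) = Rational(9, 5))
Pow(Add(-18, Function('u')(k)), 2) = Pow(Add(-18, Rational(9, 5)), 2) = Pow(Rational(-81, 5), 2) = Rational(6561, 25)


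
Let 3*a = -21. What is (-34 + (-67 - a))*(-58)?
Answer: 5452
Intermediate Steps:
a = -7 (a = (⅓)*(-21) = -7)
(-34 + (-67 - a))*(-58) = (-34 + (-67 - 1*(-7)))*(-58) = (-34 + (-67 + 7))*(-58) = (-34 - 60)*(-58) = -94*(-58) = 5452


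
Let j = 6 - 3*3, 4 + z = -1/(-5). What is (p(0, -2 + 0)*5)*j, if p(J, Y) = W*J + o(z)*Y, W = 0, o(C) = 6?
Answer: 180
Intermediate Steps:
z = -19/5 (z = -4 - 1/(-5) = -4 - 1*(-⅕) = -4 + ⅕ = -19/5 ≈ -3.8000)
j = -3 (j = 6 - 9 = -3)
p(J, Y) = 6*Y (p(J, Y) = 0*J + 6*Y = 0 + 6*Y = 6*Y)
(p(0, -2 + 0)*5)*j = ((6*(-2 + 0))*5)*(-3) = ((6*(-2))*5)*(-3) = -12*5*(-3) = -60*(-3) = 180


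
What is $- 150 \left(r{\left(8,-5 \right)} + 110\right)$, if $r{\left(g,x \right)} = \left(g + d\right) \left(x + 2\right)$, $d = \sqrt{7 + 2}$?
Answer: $-11550$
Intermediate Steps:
$d = 3$ ($d = \sqrt{9} = 3$)
$r{\left(g,x \right)} = \left(2 + x\right) \left(3 + g\right)$ ($r{\left(g,x \right)} = \left(g + 3\right) \left(x + 2\right) = \left(3 + g\right) \left(2 + x\right) = \left(2 + x\right) \left(3 + g\right)$)
$- 150 \left(r{\left(8,-5 \right)} + 110\right) = - 150 \left(\left(6 + 2 \cdot 8 + 3 \left(-5\right) + 8 \left(-5\right)\right) + 110\right) = - 150 \left(\left(6 + 16 - 15 - 40\right) + 110\right) = - 150 \left(-33 + 110\right) = \left(-150\right) 77 = -11550$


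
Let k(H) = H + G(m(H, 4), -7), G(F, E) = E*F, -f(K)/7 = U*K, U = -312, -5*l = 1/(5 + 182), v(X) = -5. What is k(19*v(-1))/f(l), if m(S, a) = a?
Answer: 38335/728 ≈ 52.658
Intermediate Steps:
l = -1/935 (l = -1/(5*(5 + 182)) = -1/5/187 = -1/5*1/187 = -1/935 ≈ -0.0010695)
f(K) = 2184*K (f(K) = -(-2184)*K = 2184*K)
k(H) = -28 + H (k(H) = H - 7*4 = H - 28 = -28 + H)
k(19*v(-1))/f(l) = (-28 + 19*(-5))/((2184*(-1/935))) = (-28 - 95)/(-2184/935) = -123*(-935/2184) = 38335/728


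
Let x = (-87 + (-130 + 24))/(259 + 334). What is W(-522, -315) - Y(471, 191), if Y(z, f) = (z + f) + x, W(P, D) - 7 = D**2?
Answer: 58452203/593 ≈ 98570.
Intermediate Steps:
x = -193/593 (x = (-87 - 106)/593 = -193*1/593 = -193/593 ≈ -0.32546)
W(P, D) = 7 + D**2
Y(z, f) = -193/593 + f + z (Y(z, f) = (z + f) - 193/593 = (f + z) - 193/593 = -193/593 + f + z)
W(-522, -315) - Y(471, 191) = (7 + (-315)**2) - (-193/593 + 191 + 471) = (7 + 99225) - 1*392373/593 = 99232 - 392373/593 = 58452203/593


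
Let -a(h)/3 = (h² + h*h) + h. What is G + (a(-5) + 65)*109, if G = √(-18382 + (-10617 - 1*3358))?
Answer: -7630 + I*√32357 ≈ -7630.0 + 179.88*I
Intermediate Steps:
a(h) = -6*h² - 3*h (a(h) = -3*((h² + h*h) + h) = -3*((h² + h²) + h) = -3*(2*h² + h) = -3*(h + 2*h²) = -6*h² - 3*h)
G = I*√32357 (G = √(-18382 + (-10617 - 3358)) = √(-18382 - 13975) = √(-32357) = I*√32357 ≈ 179.88*I)
G + (a(-5) + 65)*109 = I*√32357 + (-3*(-5)*(1 + 2*(-5)) + 65)*109 = I*√32357 + (-3*(-5)*(1 - 10) + 65)*109 = I*√32357 + (-3*(-5)*(-9) + 65)*109 = I*√32357 + (-135 + 65)*109 = I*√32357 - 70*109 = I*√32357 - 7630 = -7630 + I*√32357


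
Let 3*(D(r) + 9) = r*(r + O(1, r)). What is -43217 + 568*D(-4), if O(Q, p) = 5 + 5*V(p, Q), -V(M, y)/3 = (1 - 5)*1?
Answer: -283579/3 ≈ -94526.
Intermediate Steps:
V(M, y) = 12 (V(M, y) = -3*(1 - 5) = -(-12) = -3*(-4) = 12)
O(Q, p) = 65 (O(Q, p) = 5 + 5*12 = 5 + 60 = 65)
D(r) = -9 + r*(65 + r)/3 (D(r) = -9 + (r*(r + 65))/3 = -9 + (r*(65 + r))/3 = -9 + r*(65 + r)/3)
-43217 + 568*D(-4) = -43217 + 568*(-9 + (1/3)*(-4)**2 + (65/3)*(-4)) = -43217 + 568*(-9 + (1/3)*16 - 260/3) = -43217 + 568*(-9 + 16/3 - 260/3) = -43217 + 568*(-271/3) = -43217 - 153928/3 = -283579/3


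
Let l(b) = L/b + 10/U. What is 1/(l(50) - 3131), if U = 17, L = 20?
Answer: -85/266051 ≈ -0.00031949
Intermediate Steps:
l(b) = 10/17 + 20/b (l(b) = 20/b + 10/17 = 10/17 + 20/b)
1/(l(50) - 3131) = 1/((10/17 + 20/50) - 3131) = 1/((10/17 + 20*(1/50)) - 3131) = 1/((10/17 + 2/5) - 3131) = 1/(84/85 - 3131) = 1/(-266051/85) = -85/266051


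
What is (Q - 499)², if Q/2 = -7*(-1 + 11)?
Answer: 408321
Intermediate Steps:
Q = -140 (Q = 2*(-7*(-1 + 11)) = 2*(-7*10) = 2*(-70) = -140)
(Q - 499)² = (-140 - 499)² = (-639)² = 408321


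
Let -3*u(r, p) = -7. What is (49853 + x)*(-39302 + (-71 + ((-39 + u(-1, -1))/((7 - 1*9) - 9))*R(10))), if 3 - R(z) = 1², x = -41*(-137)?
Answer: -2183650510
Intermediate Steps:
u(r, p) = 7/3 (u(r, p) = -⅓*(-7) = 7/3)
x = 5617
R(z) = 2 (R(z) = 3 - 1*1² = 3 - 1*1 = 3 - 1 = 2)
(49853 + x)*(-39302 + (-71 + ((-39 + u(-1, -1))/((7 - 1*9) - 9))*R(10))) = (49853 + 5617)*(-39302 + (-71 + ((-39 + 7/3)/((7 - 1*9) - 9))*2)) = 55470*(-39302 + (-71 - 110/(3*((7 - 9) - 9))*2)) = 55470*(-39302 + (-71 - 110/(3*(-2 - 9))*2)) = 55470*(-39302 + (-71 - 110/3/(-11)*2)) = 55470*(-39302 + (-71 - 110/3*(-1/11)*2)) = 55470*(-39302 + (-71 + (10/3)*2)) = 55470*(-39302 + (-71 + 20/3)) = 55470*(-39302 - 193/3) = 55470*(-118099/3) = -2183650510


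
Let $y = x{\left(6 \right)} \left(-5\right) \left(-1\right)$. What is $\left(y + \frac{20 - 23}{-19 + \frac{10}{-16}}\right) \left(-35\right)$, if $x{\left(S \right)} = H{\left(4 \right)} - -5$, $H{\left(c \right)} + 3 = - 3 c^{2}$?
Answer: $\frac{1263010}{157} \approx 8044.6$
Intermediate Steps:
$H{\left(c \right)} = -3 - 3 c^{2}$
$x{\left(S \right)} = -46$ ($x{\left(S \right)} = \left(-3 - 3 \cdot 4^{2}\right) - -5 = \left(-3 - 48\right) + 5 = -51 + 5 = -46$)
$y = -230$ ($y = \left(-46\right) \left(-5\right) \left(-1\right) = 230 \left(-1\right) = -230$)
$\left(y + \frac{20 - 23}{-19 + \frac{10}{-16}}\right) \left(-35\right) = \left(-230 + \frac{20 - 23}{-19 + \frac{10}{-16}}\right) \left(-35\right) = \left(-230 - \frac{3}{-19 + 10 \left(- \frac{1}{16}\right)}\right) \left(-35\right) = \left(-230 - \frac{3}{-19 - \frac{5}{8}}\right) \left(-35\right) = \left(-230 - \frac{3}{- \frac{157}{8}}\right) \left(-35\right) = \left(-230 - - \frac{24}{157}\right) \left(-35\right) = \left(-230 + \frac{24}{157}\right) \left(-35\right) = \left(- \frac{36086}{157}\right) \left(-35\right) = \frac{1263010}{157}$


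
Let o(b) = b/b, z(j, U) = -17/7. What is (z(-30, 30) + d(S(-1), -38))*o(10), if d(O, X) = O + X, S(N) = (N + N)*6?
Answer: -367/7 ≈ -52.429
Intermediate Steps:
z(j, U) = -17/7 (z(j, U) = -17*⅐ = -17/7)
o(b) = 1
S(N) = 12*N (S(N) = (2*N)*6 = 12*N)
(z(-30, 30) + d(S(-1), -38))*o(10) = (-17/7 + (12*(-1) - 38))*1 = (-17/7 + (-12 - 38))*1 = (-17/7 - 50)*1 = -367/7*1 = -367/7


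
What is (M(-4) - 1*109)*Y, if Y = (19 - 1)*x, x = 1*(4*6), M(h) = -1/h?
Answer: -46980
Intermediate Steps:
x = 24 (x = 1*24 = 24)
Y = 432 (Y = (19 - 1)*24 = 18*24 = 432)
(M(-4) - 1*109)*Y = (-1/(-4) - 1*109)*432 = (-1*(-1/4) - 109)*432 = (1/4 - 109)*432 = -435/4*432 = -46980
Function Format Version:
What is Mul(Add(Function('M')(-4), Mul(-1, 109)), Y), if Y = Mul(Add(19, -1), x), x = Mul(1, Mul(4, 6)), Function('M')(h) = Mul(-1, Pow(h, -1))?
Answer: -46980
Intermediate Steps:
x = 24 (x = Mul(1, 24) = 24)
Y = 432 (Y = Mul(Add(19, -1), 24) = Mul(18, 24) = 432)
Mul(Add(Function('M')(-4), Mul(-1, 109)), Y) = Mul(Add(Mul(-1, Pow(-4, -1)), Mul(-1, 109)), 432) = Mul(Add(Mul(-1, Rational(-1, 4)), -109), 432) = Mul(Add(Rational(1, 4), -109), 432) = Mul(Rational(-435, 4), 432) = -46980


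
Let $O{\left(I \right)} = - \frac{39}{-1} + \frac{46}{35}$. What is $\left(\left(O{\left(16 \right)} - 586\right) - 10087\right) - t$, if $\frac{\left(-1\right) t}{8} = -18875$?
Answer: $- \frac{5657144}{35} \approx -1.6163 \cdot 10^{5}$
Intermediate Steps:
$t = 151000$ ($t = \left(-8\right) \left(-18875\right) = 151000$)
$O{\left(I \right)} = \frac{1411}{35}$ ($O{\left(I \right)} = \left(-39\right) \left(-1\right) + 46 \cdot \frac{1}{35} = 39 + \frac{46}{35} = \frac{1411}{35}$)
$\left(\left(O{\left(16 \right)} - 586\right) - 10087\right) - t = \left(\left(\frac{1411}{35} - 586\right) - 10087\right) - 151000 = \left(- \frac{19099}{35} - 10087\right) - 151000 = - \frac{372144}{35} - 151000 = - \frac{5657144}{35}$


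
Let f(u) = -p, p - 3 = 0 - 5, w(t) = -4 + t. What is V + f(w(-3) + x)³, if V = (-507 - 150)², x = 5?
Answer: 431657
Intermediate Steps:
V = 431649 (V = (-657)² = 431649)
p = -2 (p = 3 + (0 - 5) = 3 - 5 = -2)
f(u) = 2 (f(u) = -1*(-2) = 2)
V + f(w(-3) + x)³ = 431649 + 2³ = 431649 + 8 = 431657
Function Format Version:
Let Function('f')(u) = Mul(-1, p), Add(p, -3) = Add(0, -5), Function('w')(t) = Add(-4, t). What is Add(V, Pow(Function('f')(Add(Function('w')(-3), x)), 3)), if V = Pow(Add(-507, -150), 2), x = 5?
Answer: 431657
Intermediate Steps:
V = 431649 (V = Pow(-657, 2) = 431649)
p = -2 (p = Add(3, Add(0, -5)) = Add(3, -5) = -2)
Function('f')(u) = 2 (Function('f')(u) = Mul(-1, -2) = 2)
Add(V, Pow(Function('f')(Add(Function('w')(-3), x)), 3)) = Add(431649, Pow(2, 3)) = Add(431649, 8) = 431657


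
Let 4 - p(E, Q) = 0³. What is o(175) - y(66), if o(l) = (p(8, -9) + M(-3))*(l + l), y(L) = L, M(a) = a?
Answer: 284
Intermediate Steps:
p(E, Q) = 4 (p(E, Q) = 4 - 1*0³ = 4 - 1*0 = 4 + 0 = 4)
o(l) = 2*l (o(l) = (4 - 3)*(l + l) = 1*(2*l) = 2*l)
o(175) - y(66) = 2*175 - 1*66 = 350 - 66 = 284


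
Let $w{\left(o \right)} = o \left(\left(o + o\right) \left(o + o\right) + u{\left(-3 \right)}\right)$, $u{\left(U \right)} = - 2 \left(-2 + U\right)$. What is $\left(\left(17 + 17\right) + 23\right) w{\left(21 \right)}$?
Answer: $2123478$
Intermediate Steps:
$u{\left(U \right)} = 4 - 2 U$
$w{\left(o \right)} = o \left(10 + 4 o^{2}\right)$ ($w{\left(o \right)} = o \left(\left(o + o\right) \left(o + o\right) + \left(4 - -6\right)\right) = o \left(2 o 2 o + \left(4 + 6\right)\right) = o \left(4 o^{2} + 10\right) = o \left(10 + 4 o^{2}\right)$)
$\left(\left(17 + 17\right) + 23\right) w{\left(21 \right)} = \left(\left(17 + 17\right) + 23\right) \left(4 \cdot 21^{3} + 10 \cdot 21\right) = \left(34 + 23\right) \left(4 \cdot 9261 + 210\right) = 57 \left(37044 + 210\right) = 57 \cdot 37254 = 2123478$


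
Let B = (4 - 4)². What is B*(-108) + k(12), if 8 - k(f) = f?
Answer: -4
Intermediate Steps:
k(f) = 8 - f
B = 0 (B = 0² = 0)
B*(-108) + k(12) = 0*(-108) + (8 - 1*12) = 0 + (8 - 12) = 0 - 4 = -4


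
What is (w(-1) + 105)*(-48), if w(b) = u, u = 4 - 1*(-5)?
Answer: -5472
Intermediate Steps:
u = 9 (u = 4 + 5 = 9)
w(b) = 9
(w(-1) + 105)*(-48) = (9 + 105)*(-48) = 114*(-48) = -5472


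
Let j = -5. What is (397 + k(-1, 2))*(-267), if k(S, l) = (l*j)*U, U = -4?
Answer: -116679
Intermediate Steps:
k(S, l) = 20*l (k(S, l) = (l*(-5))*(-4) = -5*l*(-4) = 20*l)
(397 + k(-1, 2))*(-267) = (397 + 20*2)*(-267) = (397 + 40)*(-267) = 437*(-267) = -116679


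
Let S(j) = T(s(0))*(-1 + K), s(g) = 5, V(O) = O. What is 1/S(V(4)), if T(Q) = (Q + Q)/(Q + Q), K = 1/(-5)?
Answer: -⅚ ≈ -0.83333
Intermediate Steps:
K = -⅕ (K = 1*(-⅕) = -⅕ ≈ -0.20000)
T(Q) = 1 (T(Q) = (2*Q)/((2*Q)) = (2*Q)*(1/(2*Q)) = 1)
S(j) = -6/5 (S(j) = 1*(-1 - ⅕) = 1*(-6/5) = -6/5)
1/S(V(4)) = 1/(-6/5) = -⅚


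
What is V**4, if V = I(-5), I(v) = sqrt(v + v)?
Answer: 100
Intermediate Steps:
I(v) = sqrt(2)*sqrt(v) (I(v) = sqrt(2*v) = sqrt(2)*sqrt(v))
V = I*sqrt(10) (V = sqrt(2)*sqrt(-5) = sqrt(2)*(I*sqrt(5)) = I*sqrt(10) ≈ 3.1623*I)
V**4 = (I*sqrt(10))**4 = 100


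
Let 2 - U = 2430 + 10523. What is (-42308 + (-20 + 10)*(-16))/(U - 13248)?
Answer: 1028/639 ≈ 1.6088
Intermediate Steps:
U = -12951 (U = 2 - (2430 + 10523) = 2 - 1*12953 = 2 - 12953 = -12951)
(-42308 + (-20 + 10)*(-16))/(U - 13248) = (-42308 + (-20 + 10)*(-16))/(-12951 - 13248) = (-42308 - 10*(-16))/(-26199) = (-42308 + 160)*(-1/26199) = -42148*(-1/26199) = 1028/639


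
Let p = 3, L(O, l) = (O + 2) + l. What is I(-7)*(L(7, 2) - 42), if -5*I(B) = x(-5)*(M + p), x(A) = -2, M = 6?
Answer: -558/5 ≈ -111.60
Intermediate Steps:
L(O, l) = 2 + O + l (L(O, l) = (2 + O) + l = 2 + O + l)
I(B) = 18/5 (I(B) = -(-2)*(6 + 3)/5 = -(-2)*9/5 = -1/5*(-18) = 18/5)
I(-7)*(L(7, 2) - 42) = 18*((2 + 7 + 2) - 42)/5 = 18*(11 - 42)/5 = (18/5)*(-31) = -558/5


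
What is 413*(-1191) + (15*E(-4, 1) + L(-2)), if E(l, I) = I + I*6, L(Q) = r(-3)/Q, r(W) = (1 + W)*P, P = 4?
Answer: -491774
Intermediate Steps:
r(W) = 4 + 4*W (r(W) = (1 + W)*4 = 4 + 4*W)
L(Q) = -8/Q (L(Q) = (4 + 4*(-3))/Q = (4 - 12)/Q = -8/Q)
E(l, I) = 7*I (E(l, I) = I + 6*I = 7*I)
413*(-1191) + (15*E(-4, 1) + L(-2)) = 413*(-1191) + (15*(7*1) - 8/(-2)) = -491883 + (15*7 - 8*(-½)) = -491883 + (105 + 4) = -491883 + 109 = -491774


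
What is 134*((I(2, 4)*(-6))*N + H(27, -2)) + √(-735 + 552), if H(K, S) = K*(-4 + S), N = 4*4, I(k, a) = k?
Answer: -47436 + I*√183 ≈ -47436.0 + 13.528*I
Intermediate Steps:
N = 16
134*((I(2, 4)*(-6))*N + H(27, -2)) + √(-735 + 552) = 134*((2*(-6))*16 + 27*(-4 - 2)) + √(-735 + 552) = 134*(-12*16 + 27*(-6)) + √(-183) = 134*(-192 - 162) + I*√183 = 134*(-354) + I*√183 = -47436 + I*√183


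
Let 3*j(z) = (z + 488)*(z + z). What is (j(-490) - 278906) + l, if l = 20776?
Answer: -772430/3 ≈ -2.5748e+5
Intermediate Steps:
j(z) = 2*z*(488 + z)/3 (j(z) = ((z + 488)*(z + z))/3 = ((488 + z)*(2*z))/3 = (2*z*(488 + z))/3 = 2*z*(488 + z)/3)
(j(-490) - 278906) + l = ((⅔)*(-490)*(488 - 490) - 278906) + 20776 = ((⅔)*(-490)*(-2) - 278906) + 20776 = (1960/3 - 278906) + 20776 = -834758/3 + 20776 = -772430/3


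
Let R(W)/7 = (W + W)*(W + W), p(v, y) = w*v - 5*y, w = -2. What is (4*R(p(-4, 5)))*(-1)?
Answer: -32368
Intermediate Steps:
p(v, y) = -5*y - 2*v (p(v, y) = -2*v - 5*y = -5*y - 2*v)
R(W) = 28*W**2 (R(W) = 7*((W + W)*(W + W)) = 7*((2*W)*(2*W)) = 7*(4*W**2) = 28*W**2)
(4*R(p(-4, 5)))*(-1) = (4*(28*(-5*5 - 2*(-4))**2))*(-1) = (4*(28*(-25 + 8)**2))*(-1) = (4*(28*(-17)**2))*(-1) = (4*(28*289))*(-1) = (4*8092)*(-1) = 32368*(-1) = -32368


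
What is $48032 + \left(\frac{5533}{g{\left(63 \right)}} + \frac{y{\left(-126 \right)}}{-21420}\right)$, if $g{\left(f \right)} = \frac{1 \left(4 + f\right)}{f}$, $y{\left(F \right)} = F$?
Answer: $\frac{606342977}{11390} \approx 53235.0$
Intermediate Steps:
$g{\left(f \right)} = \frac{4 + f}{f}$
$48032 + \left(\frac{5533}{g{\left(63 \right)}} + \frac{y{\left(-126 \right)}}{-21420}\right) = 48032 - \left(- \frac{1}{170} - 5533 \frac{63}{4 + 63}\right) = 48032 - \left(- \frac{1}{170} - \frac{5533}{\frac{1}{63} \cdot 67}\right) = 48032 + \left(\frac{5533}{\frac{67}{63}} + \frac{1}{170}\right) = 48032 + \left(5533 \cdot \frac{63}{67} + \frac{1}{170}\right) = 48032 + \left(\frac{348579}{67} + \frac{1}{170}\right) = 48032 + \frac{59258497}{11390} = \frac{606342977}{11390}$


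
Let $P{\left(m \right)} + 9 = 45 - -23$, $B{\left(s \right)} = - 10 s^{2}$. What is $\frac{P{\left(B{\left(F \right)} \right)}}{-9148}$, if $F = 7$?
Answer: $- \frac{59}{9148} \approx -0.0064495$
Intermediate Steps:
$P{\left(m \right)} = 59$ ($P{\left(m \right)} = -9 + \left(45 - -23\right) = -9 + \left(45 + 23\right) = -9 + 68 = 59$)
$\frac{P{\left(B{\left(F \right)} \right)}}{-9148} = \frac{59}{-9148} = 59 \left(- \frac{1}{9148}\right) = - \frac{59}{9148}$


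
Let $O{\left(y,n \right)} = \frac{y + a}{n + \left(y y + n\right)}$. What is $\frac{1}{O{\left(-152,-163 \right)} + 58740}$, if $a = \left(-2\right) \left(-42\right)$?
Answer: $\frac{11389}{668989826} \approx 1.7024 \cdot 10^{-5}$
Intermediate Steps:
$a = 84$
$O{\left(y,n \right)} = \frac{84 + y}{y^{2} + 2 n}$ ($O{\left(y,n \right)} = \frac{y + 84}{n + \left(y y + n\right)} = \frac{84 + y}{n + \left(y^{2} + n\right)} = \frac{84 + y}{n + \left(n + y^{2}\right)} = \frac{84 + y}{y^{2} + 2 n}$)
$\frac{1}{O{\left(-152,-163 \right)} + 58740} = \frac{1}{\frac{84 - 152}{\left(-152\right)^{2} + 2 \left(-163\right)} + 58740} = \frac{1}{\frac{1}{23104 - 326} \left(-68\right) + 58740} = \frac{1}{\frac{1}{22778} \left(-68\right) + 58740} = \frac{1}{- \frac{34}{11389} + 58740} = \frac{1}{\frac{668989826}{11389}} = \frac{11389}{668989826}$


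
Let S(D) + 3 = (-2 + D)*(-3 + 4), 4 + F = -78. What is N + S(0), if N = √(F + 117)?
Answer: -5 + √35 ≈ 0.91608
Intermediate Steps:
F = -82 (F = -4 - 78 = -82)
S(D) = -5 + D (S(D) = -3 + (-2 + D)*(-3 + 4) = -3 + (-2 + D)*1 = -3 + (-2 + D) = -5 + D)
N = √35 (N = √(-82 + 117) = √35 ≈ 5.9161)
N + S(0) = √35 + (-5 + 0) = √35 - 5 = -5 + √35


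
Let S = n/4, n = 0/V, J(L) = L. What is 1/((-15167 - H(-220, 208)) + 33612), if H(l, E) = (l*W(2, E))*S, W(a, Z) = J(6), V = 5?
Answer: 1/18445 ≈ 5.4215e-5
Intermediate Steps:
n = 0 (n = 0/5 = 0*(⅕) = 0)
W(a, Z) = 6
S = 0 (S = 0/4 = 0*(¼) = 0)
H(l, E) = 0 (H(l, E) = (l*6)*0 = (6*l)*0 = 0)
1/((-15167 - H(-220, 208)) + 33612) = 1/((-15167 - 1*0) + 33612) = 1/((-15167 + 0) + 33612) = 1/(-15167 + 33612) = 1/18445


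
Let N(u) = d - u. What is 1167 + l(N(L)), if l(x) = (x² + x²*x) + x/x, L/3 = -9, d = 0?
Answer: 21580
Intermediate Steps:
L = -27 (L = 3*(-9) = -27)
N(u) = -u (N(u) = 0 - u = -u)
l(x) = 1 + x² + x³ (l(x) = (x² + x³) + 1 = 1 + x² + x³)
1167 + l(N(L)) = 1167 + (1 + (-1*(-27))² + (-1*(-27))³) = 1167 + (1 + 27² + 27³) = 1167 + (1 + 729 + 19683) = 1167 + 20413 = 21580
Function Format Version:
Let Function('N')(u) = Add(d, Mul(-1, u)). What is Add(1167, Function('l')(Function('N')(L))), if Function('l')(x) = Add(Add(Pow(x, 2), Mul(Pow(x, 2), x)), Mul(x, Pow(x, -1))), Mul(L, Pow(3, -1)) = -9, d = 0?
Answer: 21580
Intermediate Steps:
L = -27 (L = Mul(3, -9) = -27)
Function('N')(u) = Mul(-1, u) (Function('N')(u) = Add(0, Mul(-1, u)) = Mul(-1, u))
Function('l')(x) = Add(1, Pow(x, 2), Pow(x, 3)) (Function('l')(x) = Add(Add(Pow(x, 2), Pow(x, 3)), 1) = Add(1, Pow(x, 2), Pow(x, 3)))
Add(1167, Function('l')(Function('N')(L))) = Add(1167, Add(1, Pow(Mul(-1, -27), 2), Pow(Mul(-1, -27), 3))) = Add(1167, Add(1, Pow(27, 2), Pow(27, 3))) = Add(1167, Add(1, 729, 19683)) = Add(1167, 20413) = 21580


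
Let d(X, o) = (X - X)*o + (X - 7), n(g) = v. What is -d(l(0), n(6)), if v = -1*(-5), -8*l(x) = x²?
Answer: 7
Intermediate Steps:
l(x) = -x²/8
v = 5
n(g) = 5
d(X, o) = -7 + X (d(X, o) = 0*o + (-7 + X) = 0 + (-7 + X) = -7 + X)
-d(l(0), n(6)) = -(-7 - ⅛*0²) = -(-7 - ⅛*0) = -(-7 + 0) = -1*(-7) = 7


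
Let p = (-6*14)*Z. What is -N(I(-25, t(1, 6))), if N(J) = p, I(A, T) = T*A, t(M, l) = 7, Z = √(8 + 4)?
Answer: 168*√3 ≈ 290.98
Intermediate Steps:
Z = 2*√3 (Z = √12 = 2*√3 ≈ 3.4641)
I(A, T) = A*T
p = -168*√3 (p = (-6*14)*(2*√3) = -168*√3 ≈ -290.98)
N(J) = -168*√3
-N(I(-25, t(1, 6))) = -(-168)*√3 = 168*√3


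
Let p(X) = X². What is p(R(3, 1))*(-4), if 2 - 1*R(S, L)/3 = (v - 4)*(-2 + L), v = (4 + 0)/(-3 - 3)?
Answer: -256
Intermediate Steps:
v = -⅔ (v = 4/(-6) = 4*(-⅙) = -⅔ ≈ -0.66667)
R(S, L) = -22 + 14*L (R(S, L) = 6 - 3*(-⅔ - 4)*(-2 + L) = 6 - (-14)*(-2 + L) = 6 - 3*(28/3 - 14*L/3) = 6 + (-28 + 14*L) = -22 + 14*L)
p(R(3, 1))*(-4) = (-22 + 14*1)²*(-4) = (-22 + 14)²*(-4) = (-8)²*(-4) = 64*(-4) = -256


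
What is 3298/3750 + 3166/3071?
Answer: 11000329/5758125 ≈ 1.9104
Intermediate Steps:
3298/3750 + 3166/3071 = 3298*(1/3750) + 3166*(1/3071) = 1649/1875 + 3166/3071 = 11000329/5758125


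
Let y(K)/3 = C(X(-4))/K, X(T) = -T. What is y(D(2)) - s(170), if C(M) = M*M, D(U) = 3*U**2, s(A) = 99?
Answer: -95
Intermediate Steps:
C(M) = M**2
y(K) = 48/K (y(K) = 3*((-1*(-4))**2/K) = 3*(4**2/K) = 3*(16/K) = 48/K)
y(D(2)) - s(170) = 48/((3*2**2)) - 1*99 = 48/((3*4)) - 99 = 48/12 - 99 = 48*(1/12) - 99 = 4 - 99 = -95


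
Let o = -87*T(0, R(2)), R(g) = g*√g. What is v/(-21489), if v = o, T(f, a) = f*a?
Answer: 0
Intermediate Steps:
R(g) = g^(3/2)
T(f, a) = a*f
o = 0 (o = -87*2^(3/2)*0 = -87*2*√2*0 = -87*0 = 0)
v = 0
v/(-21489) = 0/(-21489) = 0*(-1/21489) = 0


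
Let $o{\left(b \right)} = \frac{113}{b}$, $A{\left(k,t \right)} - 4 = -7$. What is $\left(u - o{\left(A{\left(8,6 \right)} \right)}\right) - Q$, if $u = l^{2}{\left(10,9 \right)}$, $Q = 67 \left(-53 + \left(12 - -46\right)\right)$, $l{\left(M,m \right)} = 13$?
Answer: $- \frac{385}{3} \approx -128.33$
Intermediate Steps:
$A{\left(k,t \right)} = -3$ ($A{\left(k,t \right)} = 4 - 7 = -3$)
$Q = 335$ ($Q = 67 \left(-53 + \left(12 + 46\right)\right) = 67 \left(-53 + 58\right) = 67 \cdot 5 = 335$)
$u = 169$ ($u = 13^{2} = 169$)
$\left(u - o{\left(A{\left(8,6 \right)} \right)}\right) - Q = \left(169 - \frac{113}{-3}\right) - 335 = \left(169 - 113 \left(- \frac{1}{3}\right)\right) - 335 = \left(169 - - \frac{113}{3}\right) - 335 = \left(169 + \frac{113}{3}\right) - 335 = \frac{620}{3} - 335 = - \frac{385}{3}$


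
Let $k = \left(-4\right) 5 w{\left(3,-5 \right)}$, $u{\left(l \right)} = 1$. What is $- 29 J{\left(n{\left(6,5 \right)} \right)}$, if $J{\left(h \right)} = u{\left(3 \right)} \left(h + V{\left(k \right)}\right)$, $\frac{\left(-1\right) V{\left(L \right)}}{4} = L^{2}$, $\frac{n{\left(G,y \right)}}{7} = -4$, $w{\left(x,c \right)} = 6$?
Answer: $1671212$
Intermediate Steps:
$n{\left(G,y \right)} = -28$ ($n{\left(G,y \right)} = 7 \left(-4\right) = -28$)
$k = -120$ ($k = \left(-4\right) 5 \cdot 6 = \left(-20\right) 6 = -120$)
$V{\left(L \right)} = - 4 L^{2}$
$J{\left(h \right)} = -57600 + h$ ($J{\left(h \right)} = 1 \left(h - 4 \left(-120\right)^{2}\right) = 1 \left(h - 57600\right) = 1 \left(-57600 + h\right) = -57600 + h$)
$- 29 J{\left(n{\left(6,5 \right)} \right)} = - 29 \left(-57600 - 28\right) = \left(-29\right) \left(-57628\right) = 1671212$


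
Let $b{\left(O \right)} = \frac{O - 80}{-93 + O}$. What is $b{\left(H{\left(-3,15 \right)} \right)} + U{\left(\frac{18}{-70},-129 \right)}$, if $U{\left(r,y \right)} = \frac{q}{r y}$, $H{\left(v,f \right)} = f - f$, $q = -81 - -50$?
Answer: $- \frac{2675}{35991} \approx -0.074324$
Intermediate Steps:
$q = -31$ ($q = -81 + 50 = -31$)
$H{\left(v,f \right)} = 0$
$U{\left(r,y \right)} = - \frac{31}{r y}$
$b{\left(O \right)} = \frac{-80 + O}{-93 + O}$
$b{\left(H{\left(-3,15 \right)} \right)} + U{\left(\frac{18}{-70},-129 \right)} = \frac{-80 + 0}{-93 + 0} - \frac{31}{\frac{18}{-70} \left(-129\right)} = \frac{1}{-93} \left(-80\right) - 31 \frac{1}{18 \left(- \frac{1}{70}\right)} \left(- \frac{1}{129}\right) = \left(- \frac{1}{93}\right) \left(-80\right) - 31 \frac{1}{- \frac{9}{35}} \left(- \frac{1}{129}\right) = \frac{80}{93} - \left(- \frac{1085}{9}\right) \left(- \frac{1}{129}\right) = \frac{80}{93} - \frac{1085}{1161} = - \frac{2675}{35991}$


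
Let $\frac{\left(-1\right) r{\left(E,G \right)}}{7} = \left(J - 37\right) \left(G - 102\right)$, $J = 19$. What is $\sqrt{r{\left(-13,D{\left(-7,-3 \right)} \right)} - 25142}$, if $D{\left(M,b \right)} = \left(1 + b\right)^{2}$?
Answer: $i \sqrt{37490} \approx 193.62 i$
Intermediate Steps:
$r{\left(E,G \right)} = -12852 + 126 G$ ($r{\left(E,G \right)} = - 7 \left(19 - 37\right) \left(G - 102\right) = - 7 \left(- 18 \left(-102 + G\right)\right) = - 7 \left(1836 - 18 G\right) = -12852 + 126 G$)
$\sqrt{r{\left(-13,D{\left(-7,-3 \right)} \right)} - 25142} = \sqrt{\left(-12852 + 126 \left(1 - 3\right)^{2}\right) - 25142} = \sqrt{\left(-12852 + 126 \left(-2\right)^{2}\right) - 25142} = \sqrt{\left(-12852 + 126 \cdot 4\right) - 25142} = \sqrt{\left(-12852 + 504\right) - 25142} = \sqrt{-12348 - 25142} = \sqrt{-37490} = i \sqrt{37490}$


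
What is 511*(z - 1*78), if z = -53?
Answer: -66941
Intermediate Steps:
511*(z - 1*78) = 511*(-53 - 1*78) = 511*(-53 - 78) = 511*(-131) = -66941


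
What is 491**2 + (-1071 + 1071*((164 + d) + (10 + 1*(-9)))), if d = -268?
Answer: 129697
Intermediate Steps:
491**2 + (-1071 + 1071*((164 + d) + (10 + 1*(-9)))) = 491**2 + (-1071 + 1071*((164 - 268) + (10 + 1*(-9)))) = 241081 + (-1071 + 1071*(-104 + (10 - 9))) = 241081 + (-1071 + 1071*(-104 + 1)) = 241081 + (-1071 + 1071*(-103)) = 241081 + (-1071 - 110313) = 241081 - 111384 = 129697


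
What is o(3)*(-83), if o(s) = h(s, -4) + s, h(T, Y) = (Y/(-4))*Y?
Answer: 83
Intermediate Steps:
h(T, Y) = -Y²/4 (h(T, Y) = (Y*(-¼))*Y = (-Y/4)*Y = -Y²/4)
o(s) = -4 + s (o(s) = -¼*(-4)² + s = -¼*16 + s = -4 + s)
o(3)*(-83) = (-4 + 3)*(-83) = -1*(-83) = 83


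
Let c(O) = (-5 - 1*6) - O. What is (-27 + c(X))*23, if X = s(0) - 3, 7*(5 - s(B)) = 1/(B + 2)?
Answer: -12857/14 ≈ -918.36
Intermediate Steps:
s(B) = 5 - 1/(7*(2 + B)) (s(B) = 5 - 1/(7*(B + 2)) = 5 - 1/(7*(2 + B)))
X = 27/14 (X = (69 + 35*0)/(7*(2 + 0)) - 3 = (1/7)*(69 + 0)/2 - 3 = (1/7)*(1/2)*69 - 3 = 69/14 - 3 = 27/14 ≈ 1.9286)
c(O) = -11 - O (c(O) = (-5 - 6) - O = -11 - O)
(-27 + c(X))*23 = (-27 + (-11 - 1*27/14))*23 = (-27 + (-11 - 27/14))*23 = (-27 - 181/14)*23 = -559/14*23 = -12857/14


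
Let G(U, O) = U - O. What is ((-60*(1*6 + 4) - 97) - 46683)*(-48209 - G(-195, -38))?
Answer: 2276703760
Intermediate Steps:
((-60*(1*6 + 4) - 97) - 46683)*(-48209 - G(-195, -38)) = ((-60*(1*6 + 4) - 97) - 46683)*(-48209 - (-195 - 1*(-38))) = ((-60*(6 + 4) - 97) - 46683)*(-48209 - (-195 + 38)) = ((-60*10 - 97) - 46683)*(-48209 - 1*(-157)) = ((-600 - 97) - 46683)*(-48209 + 157) = (-697 - 46683)*(-48052) = -47380*(-48052) = 2276703760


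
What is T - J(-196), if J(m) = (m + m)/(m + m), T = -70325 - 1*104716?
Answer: -175042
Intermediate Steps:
T = -175041 (T = -70325 - 104716 = -175041)
J(m) = 1 (J(m) = (2*m)/((2*m)) = (2*m)*(1/(2*m)) = 1)
T - J(-196) = -175041 - 1*1 = -175041 - 1 = -175042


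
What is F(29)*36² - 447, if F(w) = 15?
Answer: 18993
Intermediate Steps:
F(29)*36² - 447 = 15*36² - 447 = 15*1296 - 447 = 19440 - 447 = 18993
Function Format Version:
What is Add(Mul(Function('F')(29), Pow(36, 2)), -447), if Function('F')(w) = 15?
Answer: 18993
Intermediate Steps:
Add(Mul(Function('F')(29), Pow(36, 2)), -447) = Add(Mul(15, Pow(36, 2)), -447) = Add(Mul(15, 1296), -447) = Add(19440, -447) = 18993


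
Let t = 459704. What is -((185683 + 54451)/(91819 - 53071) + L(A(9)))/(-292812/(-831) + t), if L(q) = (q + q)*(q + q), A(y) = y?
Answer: -1772036311/2468937546888 ≈ -0.00071773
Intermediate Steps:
L(q) = 4*q² (L(q) = (2*q)*(2*q) = 4*q²)
-((185683 + 54451)/(91819 - 53071) + L(A(9)))/(-292812/(-831) + t) = -((185683 + 54451)/(91819 - 53071) + 4*9²)/(-292812/(-831) + 459704) = -(240134/38748 + 4*81)/(-292812*(-1/831) + 459704) = -(240134*(1/38748) + 324)/(97604/277 + 459704) = -(120067/19374 + 324)/127435612/277 = -6397243*277/(19374*127435612) = -1*1772036311/2468937546888 = -1772036311/2468937546888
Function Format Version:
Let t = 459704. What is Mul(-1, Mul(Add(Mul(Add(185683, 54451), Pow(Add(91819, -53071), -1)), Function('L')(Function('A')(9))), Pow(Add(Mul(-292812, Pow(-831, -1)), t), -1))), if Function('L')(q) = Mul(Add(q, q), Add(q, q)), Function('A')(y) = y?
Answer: Rational(-1772036311, 2468937546888) ≈ -0.00071773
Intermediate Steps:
Function('L')(q) = Mul(4, Pow(q, 2)) (Function('L')(q) = Mul(Mul(2, q), Mul(2, q)) = Mul(4, Pow(q, 2)))
Mul(-1, Mul(Add(Mul(Add(185683, 54451), Pow(Add(91819, -53071), -1)), Function('L')(Function('A')(9))), Pow(Add(Mul(-292812, Pow(-831, -1)), t), -1))) = Mul(-1, Mul(Add(Mul(Add(185683, 54451), Pow(Add(91819, -53071), -1)), Mul(4, Pow(9, 2))), Pow(Add(Mul(-292812, Pow(-831, -1)), 459704), -1))) = Mul(-1, Mul(Add(Mul(240134, Pow(38748, -1)), Mul(4, 81)), Pow(Add(Mul(-292812, Rational(-1, 831)), 459704), -1))) = Mul(-1, Mul(Add(Mul(240134, Rational(1, 38748)), 324), Pow(Add(Rational(97604, 277), 459704), -1))) = Mul(-1, Mul(Add(Rational(120067, 19374), 324), Pow(Rational(127435612, 277), -1))) = Mul(-1, Mul(Rational(6397243, 19374), Rational(277, 127435612))) = Mul(-1, Rational(1772036311, 2468937546888)) = Rational(-1772036311, 2468937546888)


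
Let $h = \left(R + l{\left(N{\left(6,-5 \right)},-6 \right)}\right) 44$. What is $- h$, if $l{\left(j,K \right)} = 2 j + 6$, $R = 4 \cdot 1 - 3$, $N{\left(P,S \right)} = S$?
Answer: $132$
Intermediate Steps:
$R = 1$ ($R = 4 - 3 = 1$)
$l{\left(j,K \right)} = 6 + 2 j$
$h = -132$ ($h = \left(1 + \left(6 + 2 \left(-5\right)\right)\right) 44 = \left(1 + \left(6 - 10\right)\right) 44 = \left(1 - 4\right) 44 = \left(-3\right) 44 = -132$)
$- h = \left(-1\right) \left(-132\right) = 132$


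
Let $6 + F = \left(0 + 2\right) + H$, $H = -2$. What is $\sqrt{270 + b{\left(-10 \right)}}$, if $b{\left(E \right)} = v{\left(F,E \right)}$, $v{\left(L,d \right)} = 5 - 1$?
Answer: $\sqrt{274} \approx 16.553$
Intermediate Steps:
$F = -6$ ($F = -6 + \left(\left(0 + 2\right) - 2\right) = -6 + \left(2 - 2\right) = -6 + 0 = -6$)
$v{\left(L,d \right)} = 4$ ($v{\left(L,d \right)} = 5 - 1 = 4$)
$b{\left(E \right)} = 4$
$\sqrt{270 + b{\left(-10 \right)}} = \sqrt{270 + 4} = \sqrt{274}$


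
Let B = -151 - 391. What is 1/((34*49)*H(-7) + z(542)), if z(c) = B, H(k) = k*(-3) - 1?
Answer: 1/32778 ≈ 3.0508e-5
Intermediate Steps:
H(k) = -1 - 3*k (H(k) = -3*k - 1 = -1 - 3*k)
B = -542
z(c) = -542
1/((34*49)*H(-7) + z(542)) = 1/((34*49)*(-1 - 3*(-7)) - 542) = 1/(1666*(-1 + 21) - 542) = 1/(1666*20 - 542) = 1/(33320 - 542) = 1/32778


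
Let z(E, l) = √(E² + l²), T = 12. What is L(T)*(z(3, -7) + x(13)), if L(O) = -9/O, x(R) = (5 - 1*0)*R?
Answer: -195/4 - 3*√58/4 ≈ -54.462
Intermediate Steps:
x(R) = 5*R (x(R) = (5 + 0)*R = 5*R)
L(T)*(z(3, -7) + x(13)) = (-9/12)*(√(3² + (-7)²) + 5*13) = (-9*1/12)*(√(9 + 49) + 65) = -3*(√58 + 65)/4 = -3*(65 + √58)/4 = -195/4 - 3*√58/4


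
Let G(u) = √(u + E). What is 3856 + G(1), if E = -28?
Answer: 3856 + 3*I*√3 ≈ 3856.0 + 5.1962*I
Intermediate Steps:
G(u) = √(-28 + u) (G(u) = √(u - 28) = √(-28 + u))
3856 + G(1) = 3856 + √(-28 + 1) = 3856 + √(-27) = 3856 + 3*I*√3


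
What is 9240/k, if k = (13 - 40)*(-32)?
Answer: 385/36 ≈ 10.694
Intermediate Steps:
k = 864 (k = -27*(-32) = 864)
9240/k = 9240/864 = 9240*(1/864) = 385/36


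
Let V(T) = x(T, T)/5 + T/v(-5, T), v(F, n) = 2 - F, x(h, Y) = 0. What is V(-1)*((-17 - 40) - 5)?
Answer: 62/7 ≈ 8.8571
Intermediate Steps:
V(T) = T/7 (V(T) = 0/5 + T/(2 - 1*(-5)) = 0*(1/5) + T/(2 + 5) = 0 + T/7 = T/7)
V(-1)*((-17 - 40) - 5) = ((1/7)*(-1))*((-17 - 40) - 5) = -(-57 - 5)/7 = -1/7*(-62) = 62/7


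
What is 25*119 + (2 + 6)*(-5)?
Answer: 2935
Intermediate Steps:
25*119 + (2 + 6)*(-5) = 2975 + 8*(-5) = 2975 - 40 = 2935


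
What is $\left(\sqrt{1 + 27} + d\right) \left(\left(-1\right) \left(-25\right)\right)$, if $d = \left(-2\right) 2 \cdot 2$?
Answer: $-200 + 50 \sqrt{7} \approx -67.712$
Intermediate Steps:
$d = -8$ ($d = \left(-4\right) 2 = -8$)
$\left(\sqrt{1 + 27} + d\right) \left(\left(-1\right) \left(-25\right)\right) = \left(\sqrt{1 + 27} - 8\right) \left(\left(-1\right) \left(-25\right)\right) = \left(\sqrt{28} - 8\right) 25 = \left(2 \sqrt{7} - 8\right) 25 = \left(-8 + 2 \sqrt{7}\right) 25 = -200 + 50 \sqrt{7}$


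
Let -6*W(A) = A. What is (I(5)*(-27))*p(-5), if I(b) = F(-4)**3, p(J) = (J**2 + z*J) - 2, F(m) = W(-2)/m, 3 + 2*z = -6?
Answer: 91/128 ≈ 0.71094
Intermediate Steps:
z = -9/2 (z = -3/2 + (1/2)*(-6) = -3/2 - 3 = -9/2 ≈ -4.5000)
W(A) = -A/6
F(m) = 1/(3*m) (F(m) = (-1/6*(-2))/m = 1/(3*m))
p(J) = -2 + J**2 - 9*J/2 (p(J) = (J**2 - 9*J/2) - 2 = -2 + J**2 - 9*J/2)
I(b) = -1/1728 (I(b) = ((1/3)/(-4))**3 = ((1/3)*(-1/4))**3 = (-1/12)**3 = -1/1728)
(I(5)*(-27))*p(-5) = (-1/1728*(-27))*(-2 + (-5)**2 - 9/2*(-5)) = (-2 + 25 + 45/2)/64 = (1/64)*(91/2) = 91/128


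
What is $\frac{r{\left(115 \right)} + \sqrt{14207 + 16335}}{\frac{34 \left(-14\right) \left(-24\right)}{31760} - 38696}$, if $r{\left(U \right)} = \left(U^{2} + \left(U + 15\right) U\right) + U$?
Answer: $- \frac{1220775}{1669801} - \frac{1985 \sqrt{30542}}{76810846} \approx -0.73561$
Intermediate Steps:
$r{\left(U \right)} = U + U^{2} + U \left(15 + U\right)$ ($r{\left(U \right)} = \left(U^{2} + \left(15 + U\right) U\right) + U = \left(U^{2} + U \left(15 + U\right)\right) + U = U + U^{2} + U \left(15 + U\right)$)
$\frac{r{\left(115 \right)} + \sqrt{14207 + 16335}}{\frac{34 \left(-14\right) \left(-24\right)}{31760} - 38696} = \frac{2 \cdot 115 \left(8 + 115\right) + \sqrt{14207 + 16335}}{\frac{34 \left(-14\right) \left(-24\right)}{31760} - 38696} = \frac{2 \cdot 115 \cdot 123 + \sqrt{30542}}{\left(-476\right) \left(-24\right) \frac{1}{31760} - 38696} = \frac{28290 + \sqrt{30542}}{11424 \cdot \frac{1}{31760} - 38696} = \frac{28290 + \sqrt{30542}}{\frac{714}{1985} - 38696} = \frac{28290 + \sqrt{30542}}{- \frac{76810846}{1985}} = \left(28290 + \sqrt{30542}\right) \left(- \frac{1985}{76810846}\right) = - \frac{1220775}{1669801} - \frac{1985 \sqrt{30542}}{76810846}$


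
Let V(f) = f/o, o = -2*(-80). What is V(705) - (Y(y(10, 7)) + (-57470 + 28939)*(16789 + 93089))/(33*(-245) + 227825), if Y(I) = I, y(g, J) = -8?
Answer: 25087179643/1757920 ≈ 14271.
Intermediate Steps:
o = 160
V(f) = f/160
V(705) - (Y(y(10, 7)) + (-57470 + 28939)*(16789 + 93089))/(33*(-245) + 227825) = (1/160)*705 - (-8 + (-57470 + 28939)*(16789 + 93089))/(33*(-245) + 227825) = 141/32 - (-8 - 28531*109878)/(-8085 + 227825) = 141/32 - (-8 - 3134929218)/219740 = 141/32 - (-3134929226)/219740 = 141/32 - 1*(-1567464613/109870) = 141/32 + 1567464613/109870 = 25087179643/1757920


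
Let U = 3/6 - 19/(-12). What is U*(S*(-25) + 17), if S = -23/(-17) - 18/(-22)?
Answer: -174275/2244 ≈ -77.663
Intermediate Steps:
U = 25/12 (U = 3*(1/6) - 19*(-1/12) = 1/2 + 19/12 = 25/12 ≈ 2.0833)
S = 406/187 (S = -23*(-1/17) - 18*(-1/22) = 23/17 + 9/11 = 406/187 ≈ 2.1711)
U*(S*(-25) + 17) = 25*((406/187)*(-25) + 17)/12 = 25*(-10150/187 + 17)/12 = (25/12)*(-6971/187) = -174275/2244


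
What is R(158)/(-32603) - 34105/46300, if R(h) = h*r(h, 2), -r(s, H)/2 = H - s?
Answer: -678866023/301903780 ≈ -2.2486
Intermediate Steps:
r(s, H) = -2*H + 2*s (r(s, H) = -2*(H - s) = -2*H + 2*s)
R(h) = h*(-4 + 2*h) (R(h) = h*(-2*2 + 2*h) = h*(-4 + 2*h))
R(158)/(-32603) - 34105/46300 = (2*158*(-2 + 158))/(-32603) - 34105/46300 = (2*158*156)*(-1/32603) - 34105*1/46300 = 49296*(-1/32603) - 6821/9260 = -49296/32603 - 6821/9260 = -678866023/301903780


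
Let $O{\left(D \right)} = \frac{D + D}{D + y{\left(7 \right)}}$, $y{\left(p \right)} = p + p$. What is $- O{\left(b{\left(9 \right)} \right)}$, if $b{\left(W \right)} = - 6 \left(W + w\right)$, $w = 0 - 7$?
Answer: $12$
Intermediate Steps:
$y{\left(p \right)} = 2 p$
$w = -7$ ($w = 0 - 7 = -7$)
$b{\left(W \right)} = 42 - 6 W$ ($b{\left(W \right)} = - 6 \left(W - 7\right) = - 6 \left(-7 + W\right) = 42 - 6 W$)
$O{\left(D \right)} = \frac{2 D}{14 + D}$ ($O{\left(D \right)} = \frac{D + D}{D + 2 \cdot 7} = \frac{2 D}{D + 14} = \frac{2 D}{14 + D}$)
$- O{\left(b{\left(9 \right)} \right)} = - \frac{2 \left(42 - 54\right)}{14 + \left(42 - 54\right)} = - \frac{2 \left(-12\right)}{14 - 12} = - \frac{2 \left(-12\right)}{2} = \left(-1\right) \left(-12\right) = 12$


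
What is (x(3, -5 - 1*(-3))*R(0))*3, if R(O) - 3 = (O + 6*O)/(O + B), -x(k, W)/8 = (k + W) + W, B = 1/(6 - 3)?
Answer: 72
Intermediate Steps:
B = ⅓ (B = 1/3 = ⅓ ≈ 0.33333)
x(k, W) = -16*W - 8*k (x(k, W) = -8*((k + W) + W) = -8*((W + k) + W) = -8*(k + 2*W) = -16*W - 8*k)
R(O) = 3 + 7*O/(⅓ + O) (R(O) = 3 + (O + 6*O)/(O + ⅓) = 3 + (7*O)/(⅓ + O) = 3 + 7*O/(⅓ + O))
(x(3, -5 - 1*(-3))*R(0))*3 = ((-16*(-5 - 1*(-3)) - 8*3)*(3*(1 + 10*0)/(1 + 3*0)))*3 = ((-16*(-5 + 3) - 24)*(3*(1 + 0)/(1 + 0)))*3 = ((-16*(-2) - 24)*(3*1/1))*3 = ((32 - 24)*(3*1*1))*3 = (8*3)*3 = 24*3 = 72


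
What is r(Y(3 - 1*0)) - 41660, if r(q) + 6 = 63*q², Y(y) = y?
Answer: -41099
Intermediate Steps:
r(q) = -6 + 63*q²
r(Y(3 - 1*0)) - 41660 = (-6 + 63*(3 - 1*0)²) - 41660 = (-6 + 63*(3 + 0)²) - 41660 = (-6 + 63*3²) - 41660 = (-6 + 63*9) - 41660 = (-6 + 567) - 41660 = 561 - 41660 = -41099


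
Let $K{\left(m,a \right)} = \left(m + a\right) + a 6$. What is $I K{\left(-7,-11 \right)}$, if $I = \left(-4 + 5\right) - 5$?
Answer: $336$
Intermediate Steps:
$I = -4$ ($I = 1 - 5 = -4$)
$K{\left(m,a \right)} = m + 7 a$ ($K{\left(m,a \right)} = \left(a + m\right) + 6 a = m + 7 a$)
$I K{\left(-7,-11 \right)} = - 4 \left(-7 + 7 \left(-11\right)\right) = - 4 \left(-7 - 77\right) = \left(-4\right) \left(-84\right) = 336$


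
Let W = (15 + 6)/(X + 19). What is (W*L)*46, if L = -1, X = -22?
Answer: 322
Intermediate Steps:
W = -7 (W = (15 + 6)/(-22 + 19) = 21/(-3) = 21*(-1/3) = -7)
(W*L)*46 = -7*(-1)*46 = 7*46 = 322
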